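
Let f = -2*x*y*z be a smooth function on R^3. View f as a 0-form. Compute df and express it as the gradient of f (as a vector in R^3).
df = (-2*y*z) dx + (-2*x*z) dy + (-2*x*y) dz; grad f = (-2*y*z, -2*x*z, -2*x*y)

For a 0-form f, d f = (∂f/∂x) dx + (∂f/∂y) dy + (∂f/∂z) dz. The components of the vector representation are exactly the entries of grad f in Cartesian coordinates:
  ∂f/∂x = -2*y*z
  ∂f/∂y = -2*x*z
  ∂f/∂z = -2*x*y.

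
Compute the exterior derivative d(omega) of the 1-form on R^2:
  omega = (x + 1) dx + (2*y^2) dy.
d(omega) = 0

For a 1-form omega = sum_i f_i dx_i, the exterior derivative is
  d(omega) = sum_{i < j} (∂f_j/∂x_i - ∂f_i/∂x_j) dx_i ∧ dx_j.

Assembling: d(omega) = 0.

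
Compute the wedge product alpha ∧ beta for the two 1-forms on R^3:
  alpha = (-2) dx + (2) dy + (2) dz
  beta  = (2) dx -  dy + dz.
alpha ∧ beta = (-2) dx ∧ dy + (-6) dx ∧ dz + (4) dy ∧ dz

Distribute the wedge, using dx_i ∧ dx_j = -dx_j ∧ dx_i and dx_i ∧ dx_i = 0. For each pair (i, j) with i < j, the coefficient of dx_i ∧ dx_j in alpha ∧ beta is (alpha_i * beta_j - alpha_j * beta_i). Collecting: alpha ∧ beta = (-2) dx ∧ dy + (-6) dx ∧ dz + (4) dy ∧ dz.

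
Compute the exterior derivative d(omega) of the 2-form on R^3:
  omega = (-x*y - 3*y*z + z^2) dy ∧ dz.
d(omega) = (-y) dx ∧ dy ∧ dz

For a 2-form omega = sum_{i<j} g_{ij} dx_i ∧ dx_j, the exterior derivative is
  d(omega) = sum_{i<j} d(g_{ij}) ∧ dx_i ∧ dx_j = sum_{i<j, k} (∂g_{ij}/∂x_k) dx_k ∧ dx_i ∧ dx_j.
Expand each term, using dx_k ∧ dx_i ∧ dx_j = sgn(permutation) dx_{(a)} ∧ dx_{(b)} ∧ dx_{(c)} with (a < b < c) sorted:
  d(-x*y - 3*y*z + z^2) includes (∂/∂x)(-x*y - 3*y*z + z^2) dx = (-y) dx, which multiplied by dy ∧ dz gives (-y) dx ∧ dy ∧ dz
Collecting like 3-forms: d(omega) = (-y) dx ∧ dy ∧ dz.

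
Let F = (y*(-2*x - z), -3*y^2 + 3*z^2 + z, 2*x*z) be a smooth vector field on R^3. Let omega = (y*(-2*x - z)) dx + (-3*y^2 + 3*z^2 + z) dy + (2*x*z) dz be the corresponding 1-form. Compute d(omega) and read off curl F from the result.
d(omega) = (-6*z - 1) dy ∧ dz + (-y - 2*z) dz ∧ dx + (2*x + z) dx ∧ dy; curl F = (-6*z - 1, -y - 2*z, 2*x + z)

d omega = sum_{i<j} (∂f_j/∂x_i - ∂f_i/∂x_j) dx_i ∧ dx_j. Under the identification (dy ∧ dz, dz ∧ dx, dx ∧ dy) ↔ (e_x, e_y, e_z), the coefficients are exactly the components of curl F. Compute:
  ∂R/∂y - ∂Q/∂z = (0) - (6*z + 1) = -6*z - 1
  ∂P/∂z - ∂R/∂x = (-y) - (2*z) = -y - 2*z
  ∂Q/∂x - ∂P/∂y = (0) - (-2*x - z) = 2*x + z.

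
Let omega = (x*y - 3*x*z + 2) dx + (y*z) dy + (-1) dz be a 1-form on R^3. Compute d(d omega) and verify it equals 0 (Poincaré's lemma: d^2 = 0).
d(d omega) = 0

Step 1: d omega = sum_{i<j} (∂f_j/∂x_i - ∂f_i/∂x_j) dx_i ∧ dx_j:
  coeff of dx ∧ dy: -x
  coeff of dx ∧ dz: 3*x
  coeff of dy ∧ dz: -y
Step 2: Apply d again to each 2-form coefficient. The only possible 3-form in R^3 is dx ∧ dy ∧ dz, with coefficient
  ∂(coeff of dy∧dz)/∂x - ∂(coeff of dx∧dz)/∂y + ∂(coeff of dx∧dy)/∂z
  = ∂/∂x (-y) - ∂/∂y (3*x) + ∂/∂z (-x).
Each of these terms simplifies to sums of mixed partials that cancel in pairs. The result is 0 (by equality of mixed partials for smooth functions — Schwarz / Clairaut).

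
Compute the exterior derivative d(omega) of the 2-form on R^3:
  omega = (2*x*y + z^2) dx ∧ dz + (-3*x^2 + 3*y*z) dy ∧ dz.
d(omega) = (-8*x) dx ∧ dy ∧ dz

For a 2-form omega = sum_{i<j} g_{ij} dx_i ∧ dx_j, the exterior derivative is
  d(omega) = sum_{i<j} d(g_{ij}) ∧ dx_i ∧ dx_j = sum_{i<j, k} (∂g_{ij}/∂x_k) dx_k ∧ dx_i ∧ dx_j.
Expand each term, using dx_k ∧ dx_i ∧ dx_j = sgn(permutation) dx_{(a)} ∧ dx_{(b)} ∧ dx_{(c)} with (a < b < c) sorted:
  d(2*x*y + z^2) includes (∂/∂y)(2*x*y + z^2) dy = (2*x) dy, which multiplied by dx ∧ dz gives (-2*x) dx ∧ dy ∧ dz
  d(-3*x^2 + 3*y*z) includes (∂/∂x)(-3*x^2 + 3*y*z) dx = (-6*x) dx, which multiplied by dy ∧ dz gives (-6*x) dx ∧ dy ∧ dz
Collecting like 3-forms: d(omega) = (-8*x) dx ∧ dy ∧ dz.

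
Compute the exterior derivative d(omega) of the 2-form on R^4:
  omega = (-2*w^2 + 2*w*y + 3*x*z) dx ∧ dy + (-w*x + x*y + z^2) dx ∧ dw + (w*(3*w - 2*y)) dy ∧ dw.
d(omega) = (3*x) dx ∧ dy ∧ dz + (-4*w - x + 2*y) dx ∧ dy ∧ dw + (-2*z) dx ∧ dz ∧ dw

For a 2-form omega = sum_{i<j} g_{ij} dx_i ∧ dx_j, the exterior derivative is
  d(omega) = sum_{i<j} d(g_{ij}) ∧ dx_i ∧ dx_j = sum_{i<j, k} (∂g_{ij}/∂x_k) dx_k ∧ dx_i ∧ dx_j.
Expand each term, using dx_k ∧ dx_i ∧ dx_j = sgn(permutation) dx_{(a)} ∧ dx_{(b)} ∧ dx_{(c)} with (a < b < c) sorted:
  d(-2*w^2 + 2*w*y + 3*x*z) includes (∂/∂z)(-2*w^2 + 2*w*y + 3*x*z) dz = (3*x) dz, which multiplied by dx ∧ dy gives (3*x) dx ∧ dy ∧ dz
  d(-2*w^2 + 2*w*y + 3*x*z) includes (∂/∂w)(-2*w^2 + 2*w*y + 3*x*z) dw = (-4*w + 2*y) dw, which multiplied by dx ∧ dy gives (-4*w + 2*y) dx ∧ dy ∧ dw
  d(-w*x + x*y + z^2) includes (∂/∂y)(-w*x + x*y + z^2) dy = (x) dy, which multiplied by dx ∧ dw gives (-x) dx ∧ dy ∧ dw
  d(-w*x + x*y + z^2) includes (∂/∂z)(-w*x + x*y + z^2) dz = (2*z) dz, which multiplied by dx ∧ dw gives (-2*z) dx ∧ dz ∧ dw
Collecting like 3-forms: d(omega) = (3*x) dx ∧ dy ∧ dz + (-4*w - x + 2*y) dx ∧ dy ∧ dw + (-2*z) dx ∧ dz ∧ dw.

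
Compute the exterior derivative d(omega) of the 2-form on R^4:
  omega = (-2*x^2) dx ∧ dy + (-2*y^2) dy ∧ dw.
d(omega) = 0

For a 2-form omega = sum_{i<j} g_{ij} dx_i ∧ dx_j, the exterior derivative is
  d(omega) = sum_{i<j} d(g_{ij}) ∧ dx_i ∧ dx_j = sum_{i<j, k} (∂g_{ij}/∂x_k) dx_k ∧ dx_i ∧ dx_j.
Expand each term, using dx_k ∧ dx_i ∧ dx_j = sgn(permutation) dx_{(a)} ∧ dx_{(b)} ∧ dx_{(c)} with (a < b < c) sorted:

Collecting like 3-forms: d(omega) = 0.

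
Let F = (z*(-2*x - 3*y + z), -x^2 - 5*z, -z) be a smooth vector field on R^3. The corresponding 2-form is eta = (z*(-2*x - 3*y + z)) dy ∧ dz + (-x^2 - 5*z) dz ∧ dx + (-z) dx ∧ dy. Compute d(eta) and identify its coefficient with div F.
d(eta) = (-2*z - 1) dx ∧ dy ∧ dz; div F = -2*z - 1

For a 2-form in R^3 of the form above, applying d gives a 3-form with coefficient ∂P/∂x + ∂Q/∂y + ∂R/∂z:
  ∂P/∂x = -2*z
  ∂Q/∂y = 0
  ∂R/∂z = -1
Sum = -2*z - 1, which is exactly div F.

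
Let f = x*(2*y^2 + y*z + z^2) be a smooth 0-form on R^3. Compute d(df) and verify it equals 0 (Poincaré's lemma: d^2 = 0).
d(df) = 0

Step 1: df = sum_i (∂f/∂x_i) dx_i = (2*y^2 + y*z + z^2) dx + (x*(4*y + z)) dy + (x*(y + 2*z)) dz.
Step 2: Apply d again. Using the 1-form formula, the coefficient of dx ∧ dy in d(df) is ∂^2 f/∂x ∂y - ∂^2 f/∂y ∂x = (4*y + z) - (4*y + z) = 0 (equality of mixed partials for smooth f).
Similarly for dx ∧ dz and dy ∧ dz — all coefficients vanish. So d(df) = 0.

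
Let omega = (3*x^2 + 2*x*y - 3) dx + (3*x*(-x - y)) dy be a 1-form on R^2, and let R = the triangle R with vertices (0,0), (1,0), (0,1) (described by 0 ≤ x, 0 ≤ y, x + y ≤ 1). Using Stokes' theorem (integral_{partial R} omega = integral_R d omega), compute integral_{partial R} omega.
integral_(partial R) omega = -11/6

Stokes: integral_partial_R omega = integral_R d omega with d omega = (∂Q/∂x - ∂P/∂y) dx ∧ dy.
  ∂Q/∂x = -6*x - 3*y
  ∂P/∂y = 2*x
  integrand = ∂Q/∂x - ∂P/∂y = -8*x - 3*y.
Integrating over R: integral_0^1 integral_0^{1-x} (-8*x - 3*y) dy dx = -11/6.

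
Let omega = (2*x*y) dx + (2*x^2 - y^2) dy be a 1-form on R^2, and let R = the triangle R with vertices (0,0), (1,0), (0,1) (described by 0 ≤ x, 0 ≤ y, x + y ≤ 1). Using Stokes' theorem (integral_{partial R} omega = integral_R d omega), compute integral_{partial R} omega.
integral_(partial R) omega = 1/3

Stokes: integral_partial_R omega = integral_R d omega with d omega = (∂Q/∂x - ∂P/∂y) dx ∧ dy.
  ∂Q/∂x = 4*x
  ∂P/∂y = 2*x
  integrand = ∂Q/∂x - ∂P/∂y = 2*x.
Integrating over R: integral_0^1 integral_0^{1-x} (2*x) dy dx = 1/3.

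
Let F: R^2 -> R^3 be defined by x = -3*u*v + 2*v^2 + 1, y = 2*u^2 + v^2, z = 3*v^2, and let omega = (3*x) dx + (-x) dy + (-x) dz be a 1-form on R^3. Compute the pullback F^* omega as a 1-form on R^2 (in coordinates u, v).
F^* omega = (12*u^2*v + 19*u*v^2 - 4*u - 18*v^3 - 9*v) du + (27*u^2*v - 30*u*v^2 - 9*u + 8*v^3 + 4*v) dv

Using F^*(f dg) = (f ∘ F) d(g ∘ F), substitute each coordinate x_i by F_i(u, v) in f_i, and replace dx_i by d F_i = (∂F_i/∂u) du + (∂F_i/∂v) dv.
  For the x component: f_1(F) = -9*u*v + 6*v^2 + 3; d F_1 = (-3*v) du + (-3*u + 4*v) dv
  For the y component: f_2(F) = 3*u*v - 2*v^2 - 1; d F_2 = (4*u) du + (2*v) dv
  For the z component: f_3(F) = 3*u*v - 2*v^2 - 1; d F_3 = (0) du + (6*v) dv
Combining and collecting du, dv coefficients:
  coeff of du: 12*u^2*v + 19*u*v^2 - 4*u - 18*v^3 - 9*v
  coeff of dv: 27*u^2*v - 30*u*v^2 - 9*u + 8*v^3 + 4*v
F^* omega = (12*u^2*v + 19*u*v^2 - 4*u - 18*v^3 - 9*v) du + (27*u^2*v - 30*u*v^2 - 9*u + 8*v^3 + 4*v) dv.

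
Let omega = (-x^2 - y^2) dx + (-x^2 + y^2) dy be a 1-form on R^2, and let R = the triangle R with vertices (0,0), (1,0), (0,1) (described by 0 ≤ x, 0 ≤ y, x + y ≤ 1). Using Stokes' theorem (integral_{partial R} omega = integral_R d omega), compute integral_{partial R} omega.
integral_(partial R) omega = 0

Stokes: integral_partial_R omega = integral_R d omega with d omega = (∂Q/∂x - ∂P/∂y) dx ∧ dy.
  ∂Q/∂x = -2*x
  ∂P/∂y = -2*y
  integrand = ∂Q/∂x - ∂P/∂y = -2*x + 2*y.
Integrating over R: integral_0^1 integral_0^{1-x} (-2*x + 2*y) dy dx = 0.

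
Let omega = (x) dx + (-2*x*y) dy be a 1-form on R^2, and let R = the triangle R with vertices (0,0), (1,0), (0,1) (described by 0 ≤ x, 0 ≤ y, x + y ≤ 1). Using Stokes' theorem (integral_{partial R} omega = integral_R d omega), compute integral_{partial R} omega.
integral_(partial R) omega = -1/3

Stokes: integral_partial_R omega = integral_R d omega with d omega = (∂Q/∂x - ∂P/∂y) dx ∧ dy.
  ∂Q/∂x = -2*y
  ∂P/∂y = 0
  integrand = ∂Q/∂x - ∂P/∂y = -2*y.
Integrating over R: integral_0^1 integral_0^{1-x} (-2*y) dy dx = -1/3.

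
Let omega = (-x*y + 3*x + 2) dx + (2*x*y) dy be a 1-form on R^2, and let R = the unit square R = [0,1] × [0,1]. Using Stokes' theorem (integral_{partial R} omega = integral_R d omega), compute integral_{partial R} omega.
integral_(partial R) omega = 3/2

Stokes: integral_partial_R omega = integral_R d omega with d omega = (∂Q/∂x - ∂P/∂y) dx ∧ dy.
  ∂Q/∂x = 2*y
  ∂P/∂y = -x
  integrand = ∂Q/∂x - ∂P/∂y = x + 2*y.
Integrating over R: integral_0^1 integral_0^1 (x + 2*y) dx dy = 3/2.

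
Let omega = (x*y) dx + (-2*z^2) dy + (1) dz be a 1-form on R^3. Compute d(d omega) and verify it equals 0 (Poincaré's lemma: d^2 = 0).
d(d omega) = 0

Step 1: d omega = sum_{i<j} (∂f_j/∂x_i - ∂f_i/∂x_j) dx_i ∧ dx_j:
  coeff of dx ∧ dy: -x
  coeff of dx ∧ dz: 0
  coeff of dy ∧ dz: 4*z
Step 2: Apply d again to each 2-form coefficient. The only possible 3-form in R^3 is dx ∧ dy ∧ dz, with coefficient
  ∂(coeff of dy∧dz)/∂x - ∂(coeff of dx∧dz)/∂y + ∂(coeff of dx∧dy)/∂z
  = ∂/∂x (4*z) - ∂/∂y (0) + ∂/∂z (-x).
Each of these terms simplifies to sums of mixed partials that cancel in pairs. The result is 0 (by equality of mixed partials for smooth functions — Schwarz / Clairaut).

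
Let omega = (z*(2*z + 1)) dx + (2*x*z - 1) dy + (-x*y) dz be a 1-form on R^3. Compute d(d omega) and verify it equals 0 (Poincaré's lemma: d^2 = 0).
d(d omega) = 0

Step 1: d omega = sum_{i<j} (∂f_j/∂x_i - ∂f_i/∂x_j) dx_i ∧ dx_j:
  coeff of dx ∧ dy: 2*z
  coeff of dx ∧ dz: -y - 4*z - 1
  coeff of dy ∧ dz: -3*x
Step 2: Apply d again to each 2-form coefficient. The only possible 3-form in R^3 is dx ∧ dy ∧ dz, with coefficient
  ∂(coeff of dy∧dz)/∂x - ∂(coeff of dx∧dz)/∂y + ∂(coeff of dx∧dy)/∂z
  = ∂/∂x (-3*x) - ∂/∂y (-y - 4*z - 1) + ∂/∂z (2*z).
Each of these terms simplifies to sums of mixed partials that cancel in pairs. The result is 0 (by equality of mixed partials for smooth functions — Schwarz / Clairaut).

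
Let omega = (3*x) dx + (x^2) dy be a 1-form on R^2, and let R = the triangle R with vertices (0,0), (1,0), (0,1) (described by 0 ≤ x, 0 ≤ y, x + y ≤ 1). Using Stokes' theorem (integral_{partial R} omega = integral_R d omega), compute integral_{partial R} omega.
integral_(partial R) omega = 1/3

Stokes: integral_partial_R omega = integral_R d omega with d omega = (∂Q/∂x - ∂P/∂y) dx ∧ dy.
  ∂Q/∂x = 2*x
  ∂P/∂y = 0
  integrand = ∂Q/∂x - ∂P/∂y = 2*x.
Integrating over R: integral_0^1 integral_0^{1-x} (2*x) dy dx = 1/3.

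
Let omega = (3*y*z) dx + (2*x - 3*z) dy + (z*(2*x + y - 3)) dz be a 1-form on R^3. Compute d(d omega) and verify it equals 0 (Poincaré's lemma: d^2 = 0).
d(d omega) = 0

Step 1: d omega = sum_{i<j} (∂f_j/∂x_i - ∂f_i/∂x_j) dx_i ∧ dx_j:
  coeff of dx ∧ dy: 2 - 3*z
  coeff of dx ∧ dz: -3*y + 2*z
  coeff of dy ∧ dz: z + 3
Step 2: Apply d again to each 2-form coefficient. The only possible 3-form in R^3 is dx ∧ dy ∧ dz, with coefficient
  ∂(coeff of dy∧dz)/∂x - ∂(coeff of dx∧dz)/∂y + ∂(coeff of dx∧dy)/∂z
  = ∂/∂x (z + 3) - ∂/∂y (-3*y + 2*z) + ∂/∂z (2 - 3*z).
Each of these terms simplifies to sums of mixed partials that cancel in pairs. The result is 0 (by equality of mixed partials for smooth functions — Schwarz / Clairaut).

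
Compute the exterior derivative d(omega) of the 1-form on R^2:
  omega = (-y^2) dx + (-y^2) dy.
d(omega) = (2*y) dx ∧ dy

For a 1-form omega = sum_i f_i dx_i, the exterior derivative is
  d(omega) = sum_{i < j} (∂f_j/∂x_i - ∂f_i/∂x_j) dx_i ∧ dx_j.
  coefficient of dx ∧ dy: ∂f_2/∂x - ∂f_1/∂y = ∂(-y^2)/∂x - ∂(-y^2)/∂y = 2*y
Assembling: d(omega) = (2*y) dx ∧ dy.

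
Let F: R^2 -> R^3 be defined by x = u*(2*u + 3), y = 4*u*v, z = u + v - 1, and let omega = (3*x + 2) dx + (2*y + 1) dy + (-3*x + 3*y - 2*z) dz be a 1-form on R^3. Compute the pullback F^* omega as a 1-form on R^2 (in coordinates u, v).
F^* omega = (24*u^3 + 48*u^2 + 32*u*v^2 + 12*u*v + 24*u + 2*v + 8) du + (32*u^2*v - 6*u^2 + 12*u*v - 7*u - 2*v + 2) dv

Using F^*(f dg) = (f ∘ F) d(g ∘ F), substitute each coordinate x_i by F_i(u, v) in f_i, and replace dx_i by d F_i = (∂F_i/∂u) du + (∂F_i/∂v) dv.
  For the x component: f_1(F) = 6*u^2 + 9*u + 2; d F_1 = (4*u + 3) du + (0) dv
  For the y component: f_2(F) = 8*u*v + 1; d F_2 = (4*v) du + (4*u) dv
  For the z component: f_3(F) = -6*u^2 + 12*u*v - 11*u - 2*v + 2; d F_3 = (1) du + (1) dv
Combining and collecting du, dv coefficients:
  coeff of du: 24*u^3 + 48*u^2 + 32*u*v^2 + 12*u*v + 24*u + 2*v + 8
  coeff of dv: 32*u^2*v - 6*u^2 + 12*u*v - 7*u - 2*v + 2
F^* omega = (24*u^3 + 48*u^2 + 32*u*v^2 + 12*u*v + 24*u + 2*v + 8) du + (32*u^2*v - 6*u^2 + 12*u*v - 7*u - 2*v + 2) dv.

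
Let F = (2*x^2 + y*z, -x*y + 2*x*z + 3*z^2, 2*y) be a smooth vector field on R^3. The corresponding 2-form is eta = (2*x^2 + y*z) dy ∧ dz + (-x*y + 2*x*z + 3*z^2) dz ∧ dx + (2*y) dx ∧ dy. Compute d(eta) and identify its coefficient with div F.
d(eta) = (3*x) dx ∧ dy ∧ dz; div F = 3*x

For a 2-form in R^3 of the form above, applying d gives a 3-form with coefficient ∂P/∂x + ∂Q/∂y + ∂R/∂z:
  ∂P/∂x = 4*x
  ∂Q/∂y = -x
  ∂R/∂z = 0
Sum = 3*x, which is exactly div F.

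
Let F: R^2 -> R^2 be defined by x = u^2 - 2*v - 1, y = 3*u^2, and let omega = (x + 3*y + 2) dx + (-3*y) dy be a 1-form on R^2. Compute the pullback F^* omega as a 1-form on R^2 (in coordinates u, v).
F^* omega = (2*u*(-17*u^2 - 2*v + 1)) du + (-20*u^2 + 4*v - 2) dv

Using F^*(f dg) = (f ∘ F) d(g ∘ F), substitute each coordinate x_i by F_i(u, v) in f_i, and replace dx_i by d F_i = (∂F_i/∂u) du + (∂F_i/∂v) dv.
  For the x component: f_1(F) = 10*u^2 - 2*v + 1; d F_1 = (2*u) du + (-2) dv
  For the y component: f_2(F) = -9*u^2; d F_2 = (6*u) du + (0) dv
Combining and collecting du, dv coefficients:
  coeff of du: 2*u*(-17*u^2 - 2*v + 1)
  coeff of dv: -20*u^2 + 4*v - 2
F^* omega = (2*u*(-17*u^2 - 2*v + 1)) du + (-20*u^2 + 4*v - 2) dv.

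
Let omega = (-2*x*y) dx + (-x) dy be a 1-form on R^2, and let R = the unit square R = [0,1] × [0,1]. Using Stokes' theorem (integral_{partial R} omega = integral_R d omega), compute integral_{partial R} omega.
integral_(partial R) omega = 0

Stokes: integral_partial_R omega = integral_R d omega with d omega = (∂Q/∂x - ∂P/∂y) dx ∧ dy.
  ∂Q/∂x = -1
  ∂P/∂y = -2*x
  integrand = ∂Q/∂x - ∂P/∂y = 2*x - 1.
Integrating over R: integral_0^1 integral_0^1 (2*x - 1) dx dy = 0.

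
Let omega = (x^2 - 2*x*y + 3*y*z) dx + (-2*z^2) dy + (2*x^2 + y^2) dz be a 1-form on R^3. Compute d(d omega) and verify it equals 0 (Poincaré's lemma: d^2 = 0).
d(d omega) = 0

Step 1: d omega = sum_{i<j} (∂f_j/∂x_i - ∂f_i/∂x_j) dx_i ∧ dx_j:
  coeff of dx ∧ dy: 2*x - 3*z
  coeff of dx ∧ dz: 4*x - 3*y
  coeff of dy ∧ dz: 2*y + 4*z
Step 2: Apply d again to each 2-form coefficient. The only possible 3-form in R^3 is dx ∧ dy ∧ dz, with coefficient
  ∂(coeff of dy∧dz)/∂x - ∂(coeff of dx∧dz)/∂y + ∂(coeff of dx∧dy)/∂z
  = ∂/∂x (2*y + 4*z) - ∂/∂y (4*x - 3*y) + ∂/∂z (2*x - 3*z).
Each of these terms simplifies to sums of mixed partials that cancel in pairs. The result is 0 (by equality of mixed partials for smooth functions — Schwarz / Clairaut).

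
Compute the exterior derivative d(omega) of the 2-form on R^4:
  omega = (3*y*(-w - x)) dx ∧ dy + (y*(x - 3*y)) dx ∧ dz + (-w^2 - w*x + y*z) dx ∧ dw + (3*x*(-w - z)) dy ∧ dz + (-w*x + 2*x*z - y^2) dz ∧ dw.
d(omega) = (-3*y - z) dx ∧ dy ∧ dw + (-3*w - x + 6*y - 3*z) dx ∧ dy ∧ dz + (-w - y + 2*z) dx ∧ dz ∧ dw + (-3*x - 2*y) dy ∧ dz ∧ dw

For a 2-form omega = sum_{i<j} g_{ij} dx_i ∧ dx_j, the exterior derivative is
  d(omega) = sum_{i<j} d(g_{ij}) ∧ dx_i ∧ dx_j = sum_{i<j, k} (∂g_{ij}/∂x_k) dx_k ∧ dx_i ∧ dx_j.
Expand each term, using dx_k ∧ dx_i ∧ dx_j = sgn(permutation) dx_{(a)} ∧ dx_{(b)} ∧ dx_{(c)} with (a < b < c) sorted:
  d(3*y*(-w - x)) includes (∂/∂w)(3*y*(-w - x)) dw = (-3*y) dw, which multiplied by dx ∧ dy gives (-3*y) dx ∧ dy ∧ dw
  d(y*(x - 3*y)) includes (∂/∂y)(y*(x - 3*y)) dy = (x - 6*y) dy, which multiplied by dx ∧ dz gives (-x + 6*y) dx ∧ dy ∧ dz
  d(-w^2 - w*x + y*z) includes (∂/∂y)(-w^2 - w*x + y*z) dy = (z) dy, which multiplied by dx ∧ dw gives (-z) dx ∧ dy ∧ dw
  d(-w^2 - w*x + y*z) includes (∂/∂z)(-w^2 - w*x + y*z) dz = (y) dz, which multiplied by dx ∧ dw gives (-y) dx ∧ dz ∧ dw
  d(3*x*(-w - z)) includes (∂/∂x)(3*x*(-w - z)) dx = (-3*w - 3*z) dx, which multiplied by dy ∧ dz gives (-3*w - 3*z) dx ∧ dy ∧ dz
  d(3*x*(-w - z)) includes (∂/∂w)(3*x*(-w - z)) dw = (-3*x) dw, which multiplied by dy ∧ dz gives (-3*x) dy ∧ dz ∧ dw
  d(-w*x + 2*x*z - y^2) includes (∂/∂x)(-w*x + 2*x*z - y^2) dx = (-w + 2*z) dx, which multiplied by dz ∧ dw gives (-w + 2*z) dx ∧ dz ∧ dw
  d(-w*x + 2*x*z - y^2) includes (∂/∂y)(-w*x + 2*x*z - y^2) dy = (-2*y) dy, which multiplied by dz ∧ dw gives (-2*y) dy ∧ dz ∧ dw
Collecting like 3-forms: d(omega) = (-3*y - z) dx ∧ dy ∧ dw + (-3*w - x + 6*y - 3*z) dx ∧ dy ∧ dz + (-w - y + 2*z) dx ∧ dz ∧ dw + (-3*x - 2*y) dy ∧ dz ∧ dw.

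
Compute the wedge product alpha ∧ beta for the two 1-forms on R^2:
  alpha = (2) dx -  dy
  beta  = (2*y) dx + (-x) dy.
alpha ∧ beta = (-2*x + 2*y) dx ∧ dy

Distribute the wedge, using dx_i ∧ dx_j = -dx_j ∧ dx_i and dx_i ∧ dx_i = 0. For each pair (i, j) with i < j, the coefficient of dx_i ∧ dx_j in alpha ∧ beta is (alpha_i * beta_j - alpha_j * beta_i). Collecting: alpha ∧ beta = (-2*x + 2*y) dx ∧ dy.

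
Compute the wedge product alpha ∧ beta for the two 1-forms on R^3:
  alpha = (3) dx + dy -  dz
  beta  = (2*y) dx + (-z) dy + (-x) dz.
alpha ∧ beta = (-2*y - 3*z) dx ∧ dy + (-3*x + 2*y) dx ∧ dz + (-x - z) dy ∧ dz

Distribute the wedge, using dx_i ∧ dx_j = -dx_j ∧ dx_i and dx_i ∧ dx_i = 0. For each pair (i, j) with i < j, the coefficient of dx_i ∧ dx_j in alpha ∧ beta is (alpha_i * beta_j - alpha_j * beta_i). Collecting: alpha ∧ beta = (-2*y - 3*z) dx ∧ dy + (-3*x + 2*y) dx ∧ dz + (-x - z) dy ∧ dz.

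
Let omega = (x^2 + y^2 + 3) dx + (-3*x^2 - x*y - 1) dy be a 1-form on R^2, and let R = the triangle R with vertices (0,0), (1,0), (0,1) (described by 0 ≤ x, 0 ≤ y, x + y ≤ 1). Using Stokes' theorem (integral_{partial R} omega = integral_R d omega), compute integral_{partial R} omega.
integral_(partial R) omega = -3/2

Stokes: integral_partial_R omega = integral_R d omega with d omega = (∂Q/∂x - ∂P/∂y) dx ∧ dy.
  ∂Q/∂x = -6*x - y
  ∂P/∂y = 2*y
  integrand = ∂Q/∂x - ∂P/∂y = -6*x - 3*y.
Integrating over R: integral_0^1 integral_0^{1-x} (-6*x - 3*y) dy dx = -3/2.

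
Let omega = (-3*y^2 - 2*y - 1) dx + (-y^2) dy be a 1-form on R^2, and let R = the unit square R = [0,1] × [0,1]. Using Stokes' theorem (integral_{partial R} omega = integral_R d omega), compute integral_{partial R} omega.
integral_(partial R) omega = 5

Stokes: integral_partial_R omega = integral_R d omega with d omega = (∂Q/∂x - ∂P/∂y) dx ∧ dy.
  ∂Q/∂x = 0
  ∂P/∂y = -6*y - 2
  integrand = ∂Q/∂x - ∂P/∂y = 6*y + 2.
Integrating over R: integral_0^1 integral_0^1 (6*y + 2) dx dy = 5.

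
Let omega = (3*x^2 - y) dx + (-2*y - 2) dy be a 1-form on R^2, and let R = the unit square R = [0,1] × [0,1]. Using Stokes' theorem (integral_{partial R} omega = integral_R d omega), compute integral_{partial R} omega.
integral_(partial R) omega = 1

Stokes: integral_partial_R omega = integral_R d omega with d omega = (∂Q/∂x - ∂P/∂y) dx ∧ dy.
  ∂Q/∂x = 0
  ∂P/∂y = -1
  integrand = ∂Q/∂x - ∂P/∂y = 1.
Integrating over R: integral_0^1 integral_0^1 (1) dx dy = 1.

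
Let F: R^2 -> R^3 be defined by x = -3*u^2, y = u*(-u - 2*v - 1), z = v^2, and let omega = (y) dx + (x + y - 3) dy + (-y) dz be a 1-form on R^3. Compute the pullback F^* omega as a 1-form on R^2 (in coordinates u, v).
F^* omega = (14*u^3 + 24*u^2*v + 12*u^2 + 4*u*v^2 + 4*u*v + 7*u + 6*v + 3) du + (2*u*(4*u^2 + 3*u*v + u + 2*v^2 + v + 3)) dv

Using F^*(f dg) = (f ∘ F) d(g ∘ F), substitute each coordinate x_i by F_i(u, v) in f_i, and replace dx_i by d F_i = (∂F_i/∂u) du + (∂F_i/∂v) dv.
  For the x component: f_1(F) = u*(-u - 2*v - 1); d F_1 = (-6*u) du + (0) dv
  For the y component: f_2(F) = -4*u^2 - 2*u*v - u - 3; d F_2 = (-2*u - 2*v - 1) du + (-2*u) dv
  For the z component: f_3(F) = u*(u + 2*v + 1); d F_3 = (0) du + (2*v) dv
Combining and collecting du, dv coefficients:
  coeff of du: 14*u^3 + 24*u^2*v + 12*u^2 + 4*u*v^2 + 4*u*v + 7*u + 6*v + 3
  coeff of dv: 2*u*(4*u^2 + 3*u*v + u + 2*v^2 + v + 3)
F^* omega = (14*u^3 + 24*u^2*v + 12*u^2 + 4*u*v^2 + 4*u*v + 7*u + 6*v + 3) du + (2*u*(4*u^2 + 3*u*v + u + 2*v^2 + v + 3)) dv.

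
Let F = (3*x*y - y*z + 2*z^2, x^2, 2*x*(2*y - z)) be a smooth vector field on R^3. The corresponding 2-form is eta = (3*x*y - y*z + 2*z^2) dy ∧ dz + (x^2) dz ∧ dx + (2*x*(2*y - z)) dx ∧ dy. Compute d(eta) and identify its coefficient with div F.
d(eta) = (-2*x + 3*y) dx ∧ dy ∧ dz; div F = -2*x + 3*y

For a 2-form in R^3 of the form above, applying d gives a 3-form with coefficient ∂P/∂x + ∂Q/∂y + ∂R/∂z:
  ∂P/∂x = 3*y
  ∂Q/∂y = 0
  ∂R/∂z = -2*x
Sum = -2*x + 3*y, which is exactly div F.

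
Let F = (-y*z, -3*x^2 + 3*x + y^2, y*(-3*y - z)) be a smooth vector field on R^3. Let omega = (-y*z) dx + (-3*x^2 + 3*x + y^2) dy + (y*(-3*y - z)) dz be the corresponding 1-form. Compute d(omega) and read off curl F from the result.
d(omega) = (-6*y - z) dy ∧ dz + (-y) dz ∧ dx + (-6*x + z + 3) dx ∧ dy; curl F = (-6*y - z, -y, -6*x + z + 3)

d omega = sum_{i<j} (∂f_j/∂x_i - ∂f_i/∂x_j) dx_i ∧ dx_j. Under the identification (dy ∧ dz, dz ∧ dx, dx ∧ dy) ↔ (e_x, e_y, e_z), the coefficients are exactly the components of curl F. Compute:
  ∂R/∂y - ∂Q/∂z = (-6*y - z) - (0) = -6*y - z
  ∂P/∂z - ∂R/∂x = (-y) - (0) = -y
  ∂Q/∂x - ∂P/∂y = (3 - 6*x) - (-z) = -6*x + z + 3.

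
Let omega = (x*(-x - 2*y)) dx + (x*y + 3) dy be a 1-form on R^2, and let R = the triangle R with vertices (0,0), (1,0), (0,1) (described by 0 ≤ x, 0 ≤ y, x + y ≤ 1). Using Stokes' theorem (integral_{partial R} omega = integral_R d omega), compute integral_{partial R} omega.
integral_(partial R) omega = 1/2

Stokes: integral_partial_R omega = integral_R d omega with d omega = (∂Q/∂x - ∂P/∂y) dx ∧ dy.
  ∂Q/∂x = y
  ∂P/∂y = -2*x
  integrand = ∂Q/∂x - ∂P/∂y = 2*x + y.
Integrating over R: integral_0^1 integral_0^{1-x} (2*x + y) dy dx = 1/2.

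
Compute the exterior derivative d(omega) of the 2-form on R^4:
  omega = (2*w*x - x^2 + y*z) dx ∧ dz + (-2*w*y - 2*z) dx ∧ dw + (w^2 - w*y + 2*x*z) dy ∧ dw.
d(omega) = (-z) dx ∧ dy ∧ dz + (2*x + 2) dx ∧ dz ∧ dw + (2*w + 2*z) dx ∧ dy ∧ dw + (-2*x) dy ∧ dz ∧ dw

For a 2-form omega = sum_{i<j} g_{ij} dx_i ∧ dx_j, the exterior derivative is
  d(omega) = sum_{i<j} d(g_{ij}) ∧ dx_i ∧ dx_j = sum_{i<j, k} (∂g_{ij}/∂x_k) dx_k ∧ dx_i ∧ dx_j.
Expand each term, using dx_k ∧ dx_i ∧ dx_j = sgn(permutation) dx_{(a)} ∧ dx_{(b)} ∧ dx_{(c)} with (a < b < c) sorted:
  d(2*w*x - x^2 + y*z) includes (∂/∂y)(2*w*x - x^2 + y*z) dy = (z) dy, which multiplied by dx ∧ dz gives (-z) dx ∧ dy ∧ dz
  d(2*w*x - x^2 + y*z) includes (∂/∂w)(2*w*x - x^2 + y*z) dw = (2*x) dw, which multiplied by dx ∧ dz gives (2*x) dx ∧ dz ∧ dw
  d(-2*w*y - 2*z) includes (∂/∂y)(-2*w*y - 2*z) dy = (-2*w) dy, which multiplied by dx ∧ dw gives (2*w) dx ∧ dy ∧ dw
  d(-2*w*y - 2*z) includes (∂/∂z)(-2*w*y - 2*z) dz = (-2) dz, which multiplied by dx ∧ dw gives (2) dx ∧ dz ∧ dw
  d(w^2 - w*y + 2*x*z) includes (∂/∂x)(w^2 - w*y + 2*x*z) dx = (2*z) dx, which multiplied by dy ∧ dw gives (2*z) dx ∧ dy ∧ dw
  d(w^2 - w*y + 2*x*z) includes (∂/∂z)(w^2 - w*y + 2*x*z) dz = (2*x) dz, which multiplied by dy ∧ dw gives (-2*x) dy ∧ dz ∧ dw
Collecting like 3-forms: d(omega) = (-z) dx ∧ dy ∧ dz + (2*x + 2) dx ∧ dz ∧ dw + (2*w + 2*z) dx ∧ dy ∧ dw + (-2*x) dy ∧ dz ∧ dw.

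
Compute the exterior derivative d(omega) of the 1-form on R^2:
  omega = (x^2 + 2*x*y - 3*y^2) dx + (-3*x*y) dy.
d(omega) = (-2*x + 3*y) dx ∧ dy

For a 1-form omega = sum_i f_i dx_i, the exterior derivative is
  d(omega) = sum_{i < j} (∂f_j/∂x_i - ∂f_i/∂x_j) dx_i ∧ dx_j.
  coefficient of dx ∧ dy: ∂f_2/∂x - ∂f_1/∂y = ∂(-3*x*y)/∂x - ∂(x^2 + 2*x*y - 3*y^2)/∂y = -2*x + 3*y
Assembling: d(omega) = (-2*x + 3*y) dx ∧ dy.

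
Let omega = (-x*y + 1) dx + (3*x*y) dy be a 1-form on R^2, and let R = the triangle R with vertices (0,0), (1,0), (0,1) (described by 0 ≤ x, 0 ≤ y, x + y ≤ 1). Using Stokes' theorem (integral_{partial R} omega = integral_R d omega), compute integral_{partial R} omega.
integral_(partial R) omega = 2/3

Stokes: integral_partial_R omega = integral_R d omega with d omega = (∂Q/∂x - ∂P/∂y) dx ∧ dy.
  ∂Q/∂x = 3*y
  ∂P/∂y = -x
  integrand = ∂Q/∂x - ∂P/∂y = x + 3*y.
Integrating over R: integral_0^1 integral_0^{1-x} (x + 3*y) dy dx = 2/3.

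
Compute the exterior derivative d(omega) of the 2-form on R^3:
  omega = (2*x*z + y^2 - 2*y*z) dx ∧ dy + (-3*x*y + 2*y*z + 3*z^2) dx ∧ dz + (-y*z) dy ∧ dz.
d(omega) = (5*x - 2*y - 2*z) dx ∧ dy ∧ dz

For a 2-form omega = sum_{i<j} g_{ij} dx_i ∧ dx_j, the exterior derivative is
  d(omega) = sum_{i<j} d(g_{ij}) ∧ dx_i ∧ dx_j = sum_{i<j, k} (∂g_{ij}/∂x_k) dx_k ∧ dx_i ∧ dx_j.
Expand each term, using dx_k ∧ dx_i ∧ dx_j = sgn(permutation) dx_{(a)} ∧ dx_{(b)} ∧ dx_{(c)} with (a < b < c) sorted:
  d(2*x*z + y^2 - 2*y*z) includes (∂/∂z)(2*x*z + y^2 - 2*y*z) dz = (2*x - 2*y) dz, which multiplied by dx ∧ dy gives (2*x - 2*y) dx ∧ dy ∧ dz
  d(-3*x*y + 2*y*z + 3*z^2) includes (∂/∂y)(-3*x*y + 2*y*z + 3*z^2) dy = (-3*x + 2*z) dy, which multiplied by dx ∧ dz gives (3*x - 2*z) dx ∧ dy ∧ dz
Collecting like 3-forms: d(omega) = (5*x - 2*y - 2*z) dx ∧ dy ∧ dz.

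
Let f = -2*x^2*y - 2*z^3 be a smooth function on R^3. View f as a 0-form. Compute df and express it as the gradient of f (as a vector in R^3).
df = (-4*x*y) dx + (-2*x^2) dy + (-6*z^2) dz; grad f = (-4*x*y, -2*x^2, -6*z^2)

For a 0-form f, d f = (∂f/∂x) dx + (∂f/∂y) dy + (∂f/∂z) dz. The components of the vector representation are exactly the entries of grad f in Cartesian coordinates:
  ∂f/∂x = -4*x*y
  ∂f/∂y = -2*x^2
  ∂f/∂z = -6*z^2.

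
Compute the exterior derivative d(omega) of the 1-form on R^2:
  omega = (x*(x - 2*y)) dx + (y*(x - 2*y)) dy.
d(omega) = (2*x + y) dx ∧ dy

For a 1-form omega = sum_i f_i dx_i, the exterior derivative is
  d(omega) = sum_{i < j} (∂f_j/∂x_i - ∂f_i/∂x_j) dx_i ∧ dx_j.
  coefficient of dx ∧ dy: ∂f_2/∂x - ∂f_1/∂y = ∂(y*(x - 2*y))/∂x - ∂(x*(x - 2*y))/∂y = 2*x + y
Assembling: d(omega) = (2*x + y) dx ∧ dy.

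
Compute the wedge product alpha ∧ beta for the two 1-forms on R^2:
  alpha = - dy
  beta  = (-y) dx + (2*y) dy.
alpha ∧ beta = (-y) dx ∧ dy

Distribute the wedge, using dx_i ∧ dx_j = -dx_j ∧ dx_i and dx_i ∧ dx_i = 0. For each pair (i, j) with i < j, the coefficient of dx_i ∧ dx_j in alpha ∧ beta is (alpha_i * beta_j - alpha_j * beta_i). Collecting: alpha ∧ beta = (-y) dx ∧ dy.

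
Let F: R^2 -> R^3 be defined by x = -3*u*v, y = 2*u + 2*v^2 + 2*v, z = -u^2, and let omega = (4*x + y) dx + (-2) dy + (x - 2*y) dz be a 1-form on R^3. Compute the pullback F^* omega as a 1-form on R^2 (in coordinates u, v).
F^* omega = (6*u^2*v + 8*u^2 + 44*u*v^2 + 2*u*v - 6*v^3 - 6*v^2 - 4) du + (36*u^2*v - 6*u^2 - 6*u*v^2 - 6*u*v - 8*v - 4) dv

Using F^*(f dg) = (f ∘ F) d(g ∘ F), substitute each coordinate x_i by F_i(u, v) in f_i, and replace dx_i by d F_i = (∂F_i/∂u) du + (∂F_i/∂v) dv.
  For the x component: f_1(F) = -12*u*v + 2*u + 2*v^2 + 2*v; d F_1 = (-3*v) du + (-3*u) dv
  For the y component: f_2(F) = -2; d F_2 = (2) du + (4*v + 2) dv
  For the z component: f_3(F) = -3*u*v - 4*u - 4*v^2 - 4*v; d F_3 = (-2*u) du + (0) dv
Combining and collecting du, dv coefficients:
  coeff of du: 6*u^2*v + 8*u^2 + 44*u*v^2 + 2*u*v - 6*v^3 - 6*v^2 - 4
  coeff of dv: 36*u^2*v - 6*u^2 - 6*u*v^2 - 6*u*v - 8*v - 4
F^* omega = (6*u^2*v + 8*u^2 + 44*u*v^2 + 2*u*v - 6*v^3 - 6*v^2 - 4) du + (36*u^2*v - 6*u^2 - 6*u*v^2 - 6*u*v - 8*v - 4) dv.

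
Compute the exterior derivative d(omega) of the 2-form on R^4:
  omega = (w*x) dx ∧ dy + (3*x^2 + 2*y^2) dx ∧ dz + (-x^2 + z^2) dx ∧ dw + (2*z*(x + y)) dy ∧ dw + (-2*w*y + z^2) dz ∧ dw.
d(omega) = (x + 2*z) dx ∧ dy ∧ dw + (-4*y) dx ∧ dy ∧ dz + (-2*z) dx ∧ dz ∧ dw + (-2*w - 2*x - 2*y) dy ∧ dz ∧ dw

For a 2-form omega = sum_{i<j} g_{ij} dx_i ∧ dx_j, the exterior derivative is
  d(omega) = sum_{i<j} d(g_{ij}) ∧ dx_i ∧ dx_j = sum_{i<j, k} (∂g_{ij}/∂x_k) dx_k ∧ dx_i ∧ dx_j.
Expand each term, using dx_k ∧ dx_i ∧ dx_j = sgn(permutation) dx_{(a)} ∧ dx_{(b)} ∧ dx_{(c)} with (a < b < c) sorted:
  d(w*x) includes (∂/∂w)(w*x) dw = (x) dw, which multiplied by dx ∧ dy gives (x) dx ∧ dy ∧ dw
  d(3*x^2 + 2*y^2) includes (∂/∂y)(3*x^2 + 2*y^2) dy = (4*y) dy, which multiplied by dx ∧ dz gives (-4*y) dx ∧ dy ∧ dz
  d(-x^2 + z^2) includes (∂/∂z)(-x^2 + z^2) dz = (2*z) dz, which multiplied by dx ∧ dw gives (-2*z) dx ∧ dz ∧ dw
  d(2*z*(x + y)) includes (∂/∂x)(2*z*(x + y)) dx = (2*z) dx, which multiplied by dy ∧ dw gives (2*z) dx ∧ dy ∧ dw
  d(2*z*(x + y)) includes (∂/∂z)(2*z*(x + y)) dz = (2*x + 2*y) dz, which multiplied by dy ∧ dw gives (-2*x - 2*y) dy ∧ dz ∧ dw
  d(-2*w*y + z^2) includes (∂/∂y)(-2*w*y + z^2) dy = (-2*w) dy, which multiplied by dz ∧ dw gives (-2*w) dy ∧ dz ∧ dw
Collecting like 3-forms: d(omega) = (x + 2*z) dx ∧ dy ∧ dw + (-4*y) dx ∧ dy ∧ dz + (-2*z) dx ∧ dz ∧ dw + (-2*w - 2*x - 2*y) dy ∧ dz ∧ dw.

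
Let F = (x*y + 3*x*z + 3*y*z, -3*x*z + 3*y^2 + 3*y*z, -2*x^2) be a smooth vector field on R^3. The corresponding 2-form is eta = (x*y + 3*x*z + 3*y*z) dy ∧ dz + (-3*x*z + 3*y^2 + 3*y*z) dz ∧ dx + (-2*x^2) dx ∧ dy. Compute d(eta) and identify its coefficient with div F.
d(eta) = (7*y + 6*z) dx ∧ dy ∧ dz; div F = 7*y + 6*z

For a 2-form in R^3 of the form above, applying d gives a 3-form with coefficient ∂P/∂x + ∂Q/∂y + ∂R/∂z:
  ∂P/∂x = y + 3*z
  ∂Q/∂y = 6*y + 3*z
  ∂R/∂z = 0
Sum = 7*y + 6*z, which is exactly div F.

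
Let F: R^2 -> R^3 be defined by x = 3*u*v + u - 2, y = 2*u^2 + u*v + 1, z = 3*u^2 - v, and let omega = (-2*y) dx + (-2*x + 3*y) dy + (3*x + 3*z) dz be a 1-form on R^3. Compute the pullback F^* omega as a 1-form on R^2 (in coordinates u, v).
F^* omega = (78*u^3 + 36*u^2*v + 6*u^2 - 9*u*v^2 - 22*u*v - 8*u + v - 2) du + (-6*u^3 - 9*u^2*v - 11*u^2 - 9*u*v - 2*u + 3*v + 6) dv

Using F^*(f dg) = (f ∘ F) d(g ∘ F), substitute each coordinate x_i by F_i(u, v) in f_i, and replace dx_i by d F_i = (∂F_i/∂u) du + (∂F_i/∂v) dv.
  For the x component: f_1(F) = -4*u^2 - 2*u*v - 2; d F_1 = (3*v + 1) du + (3*u) dv
  For the y component: f_2(F) = 6*u^2 - 3*u*v - 2*u + 7; d F_2 = (4*u + v) du + (u) dv
  For the z component: f_3(F) = 9*u^2 + 9*u*v + 3*u - 3*v - 6; d F_3 = (6*u) du + (-1) dv
Combining and collecting du, dv coefficients:
  coeff of du: 78*u^3 + 36*u^2*v + 6*u^2 - 9*u*v^2 - 22*u*v - 8*u + v - 2
  coeff of dv: -6*u^3 - 9*u^2*v - 11*u^2 - 9*u*v - 2*u + 3*v + 6
F^* omega = (78*u^3 + 36*u^2*v + 6*u^2 - 9*u*v^2 - 22*u*v - 8*u + v - 2) du + (-6*u^3 - 9*u^2*v - 11*u^2 - 9*u*v - 2*u + 3*v + 6) dv.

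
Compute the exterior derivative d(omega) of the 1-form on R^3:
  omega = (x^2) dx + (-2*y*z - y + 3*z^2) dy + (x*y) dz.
d(omega) = (y) dx ∧ dz + (x + 2*y - 6*z) dy ∧ dz

For a 1-form omega = sum_i f_i dx_i, the exterior derivative is
  d(omega) = sum_{i < j} (∂f_j/∂x_i - ∂f_i/∂x_j) dx_i ∧ dx_j.
  coefficient of dx ∧ dz: ∂f_3/∂x - ∂f_1/∂z = ∂(x*y)/∂x - ∂(x^2)/∂z = y
  coefficient of dy ∧ dz: ∂f_3/∂y - ∂f_2/∂z = ∂(x*y)/∂y - ∂(-2*y*z - y + 3*z^2)/∂z = x + 2*y - 6*z
Assembling: d(omega) = (y) dx ∧ dz + (x + 2*y - 6*z) dy ∧ dz.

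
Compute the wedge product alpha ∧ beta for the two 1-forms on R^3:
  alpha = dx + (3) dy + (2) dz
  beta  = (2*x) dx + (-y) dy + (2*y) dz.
alpha ∧ beta = (-6*x - y) dx ∧ dy + (-4*x + 2*y) dx ∧ dz + (8*y) dy ∧ dz

Distribute the wedge, using dx_i ∧ dx_j = -dx_j ∧ dx_i and dx_i ∧ dx_i = 0. For each pair (i, j) with i < j, the coefficient of dx_i ∧ dx_j in alpha ∧ beta is (alpha_i * beta_j - alpha_j * beta_i). Collecting: alpha ∧ beta = (-6*x - y) dx ∧ dy + (-4*x + 2*y) dx ∧ dz + (8*y) dy ∧ dz.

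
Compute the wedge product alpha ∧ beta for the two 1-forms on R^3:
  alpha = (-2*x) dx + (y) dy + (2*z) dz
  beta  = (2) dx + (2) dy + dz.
alpha ∧ beta = (-4*x - 2*y) dx ∧ dy + (-2*x - 4*z) dx ∧ dz + (y - 4*z) dy ∧ dz

Distribute the wedge, using dx_i ∧ dx_j = -dx_j ∧ dx_i and dx_i ∧ dx_i = 0. For each pair (i, j) with i < j, the coefficient of dx_i ∧ dx_j in alpha ∧ beta is (alpha_i * beta_j - alpha_j * beta_i). Collecting: alpha ∧ beta = (-4*x - 2*y) dx ∧ dy + (-2*x - 4*z) dx ∧ dz + (y - 4*z) dy ∧ dz.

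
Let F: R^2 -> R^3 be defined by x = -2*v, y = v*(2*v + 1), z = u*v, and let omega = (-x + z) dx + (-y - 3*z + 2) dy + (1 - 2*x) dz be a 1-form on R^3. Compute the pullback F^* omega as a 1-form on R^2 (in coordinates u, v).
F^* omega = (v*(4*v + 1)) du + (-12*u*v^2 - u*v + u - 8*v^3 - 6*v^2 + 3*v + 2) dv

Using F^*(f dg) = (f ∘ F) d(g ∘ F), substitute each coordinate x_i by F_i(u, v) in f_i, and replace dx_i by d F_i = (∂F_i/∂u) du + (∂F_i/∂v) dv.
  For the x component: f_1(F) = v*(u + 2); d F_1 = (0) du + (-2) dv
  For the y component: f_2(F) = -3*u*v - 2*v^2 - v + 2; d F_2 = (0) du + (4*v + 1) dv
  For the z component: f_3(F) = 4*v + 1; d F_3 = (v) du + (u) dv
Combining and collecting du, dv coefficients:
  coeff of du: v*(4*v + 1)
  coeff of dv: -12*u*v^2 - u*v + u - 8*v^3 - 6*v^2 + 3*v + 2
F^* omega = (v*(4*v + 1)) du + (-12*u*v^2 - u*v + u - 8*v^3 - 6*v^2 + 3*v + 2) dv.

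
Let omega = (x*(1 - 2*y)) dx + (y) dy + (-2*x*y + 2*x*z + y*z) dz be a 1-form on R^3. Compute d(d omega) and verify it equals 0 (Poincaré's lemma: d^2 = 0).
d(d omega) = 0

Step 1: d omega = sum_{i<j} (∂f_j/∂x_i - ∂f_i/∂x_j) dx_i ∧ dx_j:
  coeff of dx ∧ dy: 2*x
  coeff of dx ∧ dz: -2*y + 2*z
  coeff of dy ∧ dz: -2*x + z
Step 2: Apply d again to each 2-form coefficient. The only possible 3-form in R^3 is dx ∧ dy ∧ dz, with coefficient
  ∂(coeff of dy∧dz)/∂x - ∂(coeff of dx∧dz)/∂y + ∂(coeff of dx∧dy)/∂z
  = ∂/∂x (-2*x + z) - ∂/∂y (-2*y + 2*z) + ∂/∂z (2*x).
Each of these terms simplifies to sums of mixed partials that cancel in pairs. The result is 0 (by equality of mixed partials for smooth functions — Schwarz / Clairaut).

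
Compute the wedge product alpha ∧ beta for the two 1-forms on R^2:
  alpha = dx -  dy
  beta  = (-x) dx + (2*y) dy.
alpha ∧ beta = (-x + 2*y) dx ∧ dy

Distribute the wedge, using dx_i ∧ dx_j = -dx_j ∧ dx_i and dx_i ∧ dx_i = 0. For each pair (i, j) with i < j, the coefficient of dx_i ∧ dx_j in alpha ∧ beta is (alpha_i * beta_j - alpha_j * beta_i). Collecting: alpha ∧ beta = (-x + 2*y) dx ∧ dy.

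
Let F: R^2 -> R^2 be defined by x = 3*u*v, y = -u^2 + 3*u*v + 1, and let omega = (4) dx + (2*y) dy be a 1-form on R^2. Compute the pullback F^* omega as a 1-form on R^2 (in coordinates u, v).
F^* omega = (4*u^3 - 18*u^2*v + 18*u*v^2 - 4*u + 18*v) du + (6*u*(-u^2 + 3*u*v + 3)) dv

Using F^*(f dg) = (f ∘ F) d(g ∘ F), substitute each coordinate x_i by F_i(u, v) in f_i, and replace dx_i by d F_i = (∂F_i/∂u) du + (∂F_i/∂v) dv.
  For the x component: f_1(F) = 4; d F_1 = (3*v) du + (3*u) dv
  For the y component: f_2(F) = -2*u^2 + 6*u*v + 2; d F_2 = (-2*u + 3*v) du + (3*u) dv
Combining and collecting du, dv coefficients:
  coeff of du: 4*u^3 - 18*u^2*v + 18*u*v^2 - 4*u + 18*v
  coeff of dv: 6*u*(-u^2 + 3*u*v + 3)
F^* omega = (4*u^3 - 18*u^2*v + 18*u*v^2 - 4*u + 18*v) du + (6*u*(-u^2 + 3*u*v + 3)) dv.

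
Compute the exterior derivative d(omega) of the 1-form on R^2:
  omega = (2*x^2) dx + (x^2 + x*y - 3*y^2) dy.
d(omega) = (2*x + y) dx ∧ dy

For a 1-form omega = sum_i f_i dx_i, the exterior derivative is
  d(omega) = sum_{i < j} (∂f_j/∂x_i - ∂f_i/∂x_j) dx_i ∧ dx_j.
  coefficient of dx ∧ dy: ∂f_2/∂x - ∂f_1/∂y = ∂(x^2 + x*y - 3*y^2)/∂x - ∂(2*x^2)/∂y = 2*x + y
Assembling: d(omega) = (2*x + y) dx ∧ dy.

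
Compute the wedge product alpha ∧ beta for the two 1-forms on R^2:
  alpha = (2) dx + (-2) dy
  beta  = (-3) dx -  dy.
alpha ∧ beta = (-8) dx ∧ dy

Distribute the wedge, using dx_i ∧ dx_j = -dx_j ∧ dx_i and dx_i ∧ dx_i = 0. For each pair (i, j) with i < j, the coefficient of dx_i ∧ dx_j in alpha ∧ beta is (alpha_i * beta_j - alpha_j * beta_i). Collecting: alpha ∧ beta = (-8) dx ∧ dy.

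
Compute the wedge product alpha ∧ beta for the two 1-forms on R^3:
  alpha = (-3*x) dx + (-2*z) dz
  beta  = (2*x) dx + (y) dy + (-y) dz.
alpha ∧ beta = (-3*x*y) dx ∧ dy + (x*(3*y + 4*z)) dx ∧ dz + (2*y*z) dy ∧ dz

Distribute the wedge, using dx_i ∧ dx_j = -dx_j ∧ dx_i and dx_i ∧ dx_i = 0. For each pair (i, j) with i < j, the coefficient of dx_i ∧ dx_j in alpha ∧ beta is (alpha_i * beta_j - alpha_j * beta_i). Collecting: alpha ∧ beta = (-3*x*y) dx ∧ dy + (x*(3*y + 4*z)) dx ∧ dz + (2*y*z) dy ∧ dz.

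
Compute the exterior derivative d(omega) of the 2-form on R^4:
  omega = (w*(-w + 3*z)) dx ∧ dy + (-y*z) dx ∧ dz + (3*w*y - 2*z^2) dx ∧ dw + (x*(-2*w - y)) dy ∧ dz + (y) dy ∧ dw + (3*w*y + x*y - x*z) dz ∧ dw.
d(omega) = (w - y + z) dx ∧ dy ∧ dz + (-5*w + 3*z) dx ∧ dy ∧ dw + (y + 3*z) dx ∧ dz ∧ dw + (3*w - x) dy ∧ dz ∧ dw

For a 2-form omega = sum_{i<j} g_{ij} dx_i ∧ dx_j, the exterior derivative is
  d(omega) = sum_{i<j} d(g_{ij}) ∧ dx_i ∧ dx_j = sum_{i<j, k} (∂g_{ij}/∂x_k) dx_k ∧ dx_i ∧ dx_j.
Expand each term, using dx_k ∧ dx_i ∧ dx_j = sgn(permutation) dx_{(a)} ∧ dx_{(b)} ∧ dx_{(c)} with (a < b < c) sorted:
  d(w*(-w + 3*z)) includes (∂/∂z)(w*(-w + 3*z)) dz = (3*w) dz, which multiplied by dx ∧ dy gives (3*w) dx ∧ dy ∧ dz
  d(w*(-w + 3*z)) includes (∂/∂w)(w*(-w + 3*z)) dw = (-2*w + 3*z) dw, which multiplied by dx ∧ dy gives (-2*w + 3*z) dx ∧ dy ∧ dw
  d(-y*z) includes (∂/∂y)(-y*z) dy = (-z) dy, which multiplied by dx ∧ dz gives (z) dx ∧ dy ∧ dz
  d(3*w*y - 2*z^2) includes (∂/∂y)(3*w*y - 2*z^2) dy = (3*w) dy, which multiplied by dx ∧ dw gives (-3*w) dx ∧ dy ∧ dw
  d(3*w*y - 2*z^2) includes (∂/∂z)(3*w*y - 2*z^2) dz = (-4*z) dz, which multiplied by dx ∧ dw gives (4*z) dx ∧ dz ∧ dw
  d(x*(-2*w - y)) includes (∂/∂x)(x*(-2*w - y)) dx = (-2*w - y) dx, which multiplied by dy ∧ dz gives (-2*w - y) dx ∧ dy ∧ dz
  d(x*(-2*w - y)) includes (∂/∂w)(x*(-2*w - y)) dw = (-2*x) dw, which multiplied by dy ∧ dz gives (-2*x) dy ∧ dz ∧ dw
  d(3*w*y + x*y - x*z) includes (∂/∂x)(3*w*y + x*y - x*z) dx = (y - z) dx, which multiplied by dz ∧ dw gives (y - z) dx ∧ dz ∧ dw
  d(3*w*y + x*y - x*z) includes (∂/∂y)(3*w*y + x*y - x*z) dy = (3*w + x) dy, which multiplied by dz ∧ dw gives (3*w + x) dy ∧ dz ∧ dw
Collecting like 3-forms: d(omega) = (w - y + z) dx ∧ dy ∧ dz + (-5*w + 3*z) dx ∧ dy ∧ dw + (y + 3*z) dx ∧ dz ∧ dw + (3*w - x) dy ∧ dz ∧ dw.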